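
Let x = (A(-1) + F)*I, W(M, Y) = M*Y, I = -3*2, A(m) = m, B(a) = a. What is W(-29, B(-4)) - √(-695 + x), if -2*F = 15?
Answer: 116 - 2*I*√161 ≈ 116.0 - 25.377*I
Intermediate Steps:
F = -15/2 (F = -½*15 = -15/2 ≈ -7.5000)
I = -6
x = 51 (x = (-1 - 15/2)*(-6) = -17/2*(-6) = 51)
W(-29, B(-4)) - √(-695 + x) = -29*(-4) - √(-695 + 51) = 116 - √(-644) = 116 - 2*I*√161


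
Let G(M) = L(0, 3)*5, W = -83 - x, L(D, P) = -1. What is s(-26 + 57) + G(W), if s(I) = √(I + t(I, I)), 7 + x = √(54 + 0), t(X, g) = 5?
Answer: 1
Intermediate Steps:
x = -7 + 3*√6 (x = -7 + √(54 + 0) = -7 + √54 = -7 + 3*√6 ≈ 0.34847)
s(I) = √(5 + I) (s(I) = √(I + 5) = √(5 + I))
W = -76 - 3*√6 (W = -83 - (-7 + 3*√6) = -83 + (7 - 3*√6) = -76 - 3*√6 ≈ -83.349)
G(M) = -5 (G(M) = -1*5 = -5)
s(-26 + 57) + G(W) = √(5 + (-26 + 57)) - 5 = √(5 + 31) - 5 = √36 - 5 = 6 - 5 = 1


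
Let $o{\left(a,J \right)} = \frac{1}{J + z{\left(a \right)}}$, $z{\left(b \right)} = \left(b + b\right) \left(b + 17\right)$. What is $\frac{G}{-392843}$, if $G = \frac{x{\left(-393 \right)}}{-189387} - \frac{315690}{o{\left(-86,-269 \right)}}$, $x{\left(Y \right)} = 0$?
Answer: $\frac{3661688310}{392843} \approx 9321.0$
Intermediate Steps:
$z{\left(b \right)} = 2 b \left(17 + b\right)$
$o{\left(a,J \right)} = \frac{1}{J + 2 a \left(17 + a\right)}$
$G = -3661688310$ ($G = \frac{0}{-189387} - \frac{315690}{\frac{1}{-269 + 2 \left(-86\right) \left(17 - 86\right)}} = 0 \left(- \frac{1}{189387}\right) - \frac{315690}{\frac{1}{-269 + 2 \left(-86\right) \left(-69\right)}} = 0 - \frac{315690}{\frac{1}{-269 + 11868}} = 0 - \frac{315690}{\frac{1}{11599}} = 0 - 315690 \frac{1}{\frac{1}{11599}} = 0 - 3661688310 = -3661688310$)
$\frac{G}{-392843} = - \frac{3661688310}{-392843} = \left(-3661688310\right) \left(- \frac{1}{392843}\right) = \frac{3661688310}{392843}$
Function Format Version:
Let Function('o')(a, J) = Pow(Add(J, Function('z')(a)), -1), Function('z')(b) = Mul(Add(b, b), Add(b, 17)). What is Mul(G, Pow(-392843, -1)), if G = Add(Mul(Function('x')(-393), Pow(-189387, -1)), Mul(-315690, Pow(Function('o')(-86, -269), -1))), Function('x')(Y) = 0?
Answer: Rational(3661688310, 392843) ≈ 9321.0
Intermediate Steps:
Function('z')(b) = Mul(2, b, Add(17, b)) (Function('z')(b) = Mul(Mul(2, b), Add(17, b)) = Mul(2, b, Add(17, b)))
Function('o')(a, J) = Pow(Add(J, Mul(2, a, Add(17, a))), -1)
G = -3661688310 (G = Add(Mul(0, Pow(-189387, -1)), Mul(-315690, Pow(Pow(Add(-269, Mul(2, -86, Add(17, -86))), -1), -1))) = Add(Mul(0, Rational(-1, 189387)), Mul(-315690, Pow(Pow(Add(-269, Mul(2, -86, -69)), -1), -1))) = Add(0, Mul(-315690, Pow(Pow(Add(-269, 11868), -1), -1))) = Add(0, Mul(-315690, Pow(Pow(11599, -1), -1))) = Add(0, Mul(-315690, Pow(Rational(1, 11599), -1))) = Add(0, Mul(-315690, 11599)) = Add(0, -3661688310) = -3661688310)
Mul(G, Pow(-392843, -1)) = Mul(-3661688310, Pow(-392843, -1)) = Mul(-3661688310, Rational(-1, 392843)) = Rational(3661688310, 392843)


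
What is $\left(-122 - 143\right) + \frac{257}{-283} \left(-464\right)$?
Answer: $\frac{44253}{283} \approx 156.37$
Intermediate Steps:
$\left(-122 - 143\right) + \frac{257}{-283} \left(-464\right) = \left(-122 - 143\right) + 257 \left(- \frac{1}{283}\right) \left(-464\right) = -265 - - \frac{119248}{283} = -265 + \frac{119248}{283} = \frac{44253}{283}$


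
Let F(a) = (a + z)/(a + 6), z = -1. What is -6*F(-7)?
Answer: -48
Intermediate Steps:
F(a) = (-1 + a)/(6 + a) (F(a) = (a - 1)/(a + 6) = (-1 + a)/(6 + a))
-6*F(-7) = -6*(-1 - 7)/(6 - 7) = -6*(-8)/(-1) = -(-6)*(-8) = -6*8 = -48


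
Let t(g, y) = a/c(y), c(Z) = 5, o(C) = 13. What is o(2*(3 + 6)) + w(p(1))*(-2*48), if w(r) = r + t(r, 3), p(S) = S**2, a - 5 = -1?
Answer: -799/5 ≈ -159.80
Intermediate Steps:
a = 4 (a = 5 - 1 = 4)
t(g, y) = 4/5
w(r) = 4/5 + r (w(r) = r + 4/5 = 4/5 + r)
o(2*(3 + 6)) + w(p(1))*(-2*48) = 13 + (4/5 + 1**2)*(-2*48) = 13 + (4/5 + 1)*(-96) = 13 + (9/5)*(-96) = 13 - 864/5 = -799/5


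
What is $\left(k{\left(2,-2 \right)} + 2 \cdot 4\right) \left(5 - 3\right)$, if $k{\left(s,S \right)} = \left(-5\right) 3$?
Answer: $-14$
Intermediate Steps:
$k{\left(s,S \right)} = -15$
$\left(k{\left(2,-2 \right)} + 2 \cdot 4\right) \left(5 - 3\right) = \left(-15 + 2 \cdot 4\right) \left(5 - 3\right) = \left(-15 + 8\right) 2 = \left(-7\right) 2 = -14$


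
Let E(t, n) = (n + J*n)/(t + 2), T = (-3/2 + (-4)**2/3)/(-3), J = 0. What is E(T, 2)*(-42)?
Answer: -1512/13 ≈ -116.31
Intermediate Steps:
T = -23/18 (T = (-3*1/2 + 16*(1/3))*(-1/3) = (-3/2 + 16/3)*(-1/3) = (23/6)*(-1/3) = -23/18 ≈ -1.2778)
E(t, n) = n/(2 + t) (E(t, n) = (n + 0*n)/(t + 2) = (n + 0)/(2 + t) = n/(2 + t))
E(T, 2)*(-42) = (2/(2 - 23/18))*(-42) = (2/(13/18))*(-42) = (2*(18/13))*(-42) = (36/13)*(-42) = -1512/13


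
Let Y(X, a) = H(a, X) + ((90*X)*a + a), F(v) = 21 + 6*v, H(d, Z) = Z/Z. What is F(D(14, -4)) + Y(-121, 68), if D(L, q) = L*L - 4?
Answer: -739278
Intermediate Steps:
H(d, Z) = 1
D(L, q) = -4 + L² (D(L, q) = L² - 4 = -4 + L²)
Y(X, a) = 1 + a + 90*X*a (Y(X, a) = 1 + ((90*X)*a + a) = 1 + (90*X*a + a) = 1 + (a + 90*X*a) = 1 + a + 90*X*a)
F(D(14, -4)) + Y(-121, 68) = (21 + 6*(-4 + 14²)) + (1 + 68 + 90*(-121)*68) = (21 + 6*(-4 + 196)) + (1 + 68 - 740520) = (21 + 6*192) - 740451 = (21 + 1152) - 740451 = 1173 - 740451 = -739278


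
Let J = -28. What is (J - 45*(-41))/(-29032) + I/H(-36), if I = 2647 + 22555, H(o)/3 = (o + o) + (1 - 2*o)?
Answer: 731659013/87096 ≈ 8400.6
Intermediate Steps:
H(o) = 3 (H(o) = 3*((o + o) + (1 - 2*o)) = 3*(2*o + (1 - 2*o)) = 3*1 = 3)
I = 25202
(J - 45*(-41))/(-29032) + I/H(-36) = (-28 - 45*(-41))/(-29032) + 25202/3 = (-28 + 1845)*(-1/29032) + 25202*(1/3) = 1817*(-1/29032) + 25202/3 = -1817/29032 + 25202/3 = 731659013/87096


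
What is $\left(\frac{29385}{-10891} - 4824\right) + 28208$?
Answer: $\frac{254645759}{10891} \approx 23381.0$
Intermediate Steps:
$\left(\frac{29385}{-10891} - 4824\right) + 28208 = \left(29385 \left(- \frac{1}{10891}\right) - 4824\right) + 28208 = \left(- \frac{29385}{10891} - 4824\right) + 28208 = - \frac{52567569}{10891} + 28208 = \frac{254645759}{10891}$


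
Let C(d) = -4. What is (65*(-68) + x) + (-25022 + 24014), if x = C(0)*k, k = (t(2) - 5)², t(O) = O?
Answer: -5464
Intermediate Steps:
k = 9 (k = (2 - 5)² = (-3)² = 9)
x = -36 (x = -4*9 = -36)
(65*(-68) + x) + (-25022 + 24014) = (65*(-68) - 36) + (-25022 + 24014) = (-4420 - 36) - 1008 = -4456 - 1008 = -5464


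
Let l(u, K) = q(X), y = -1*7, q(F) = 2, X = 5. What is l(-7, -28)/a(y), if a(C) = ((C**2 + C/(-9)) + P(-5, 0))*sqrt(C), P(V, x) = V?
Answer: -18*I*sqrt(7)/2821 ≈ -0.016882*I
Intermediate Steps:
y = -7
l(u, K) = 2
a(C) = sqrt(C)*(-5 + C**2 - C/9) (a(C) = ((C**2 + C/(-9)) - 5)*sqrt(C) = ((C**2 - C/9) - 5)*sqrt(C) = (-5 + C**2 - C/9)*sqrt(C) = sqrt(C)*(-5 + C**2 - C/9))
l(-7, -28)/a(y) = 2/((sqrt(-7)*(-5 + (-7)**2 - 1/9*(-7)))) = 2/(((I*sqrt(7))*(-5 + 49 + 7/9))) = 2/(((I*sqrt(7))*(403/9))) = 2/((403*I*sqrt(7)/9)) = 2*(-9*I*sqrt(7)/2821) = -18*I*sqrt(7)/2821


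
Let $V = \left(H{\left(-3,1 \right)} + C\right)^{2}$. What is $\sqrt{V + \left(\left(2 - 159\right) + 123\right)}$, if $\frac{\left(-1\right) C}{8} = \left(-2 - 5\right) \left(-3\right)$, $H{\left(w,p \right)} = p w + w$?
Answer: $\sqrt{30242} \approx 173.9$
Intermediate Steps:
$H{\left(w,p \right)} = w + p w$
$C = -168$ ($C = - 8 \left(-2 - 5\right) \left(-3\right) = - 8 \left(\left(-7\right) \left(-3\right)\right) = \left(-8\right) 21 = -168$)
$V = 30276$ ($V = \left(- 3 \left(1 + 1\right) - 168\right)^{2} = \left(\left(-3\right) 2 - 168\right)^{2} = \left(-6 - 168\right)^{2} = \left(-174\right)^{2} = 30276$)
$\sqrt{V + \left(\left(2 - 159\right) + 123\right)} = \sqrt{30276 + \left(\left(2 - 159\right) + 123\right)} = \sqrt{30276 + \left(-157 + 123\right)} = \sqrt{30276 - 34} = \sqrt{30242}$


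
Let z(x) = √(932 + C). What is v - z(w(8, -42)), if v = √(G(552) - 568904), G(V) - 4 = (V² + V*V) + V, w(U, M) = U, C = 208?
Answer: -2*√285 + 2*√10265 ≈ 168.87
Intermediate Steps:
G(V) = 4 + V + 2*V² (G(V) = 4 + ((V² + V*V) + V) = 4 + ((V² + V²) + V) = 4 + (2*V² + V) = 4 + (V + 2*V²) = 4 + V + 2*V²)
v = 2*√10265 (v = √((4 + 552 + 2*552²) - 568904) = √((4 + 552 + 2*304704) - 568904) = √((4 + 552 + 609408) - 568904) = √(609964 - 568904) = √41060 = 2*√10265 ≈ 202.63)
z(x) = 2*√285 (z(x) = √(932 + 208) = √1140 = 2*√285)
v - z(w(8, -42)) = 2*√10265 - 2*√285 = -2*√285 + 2*√10265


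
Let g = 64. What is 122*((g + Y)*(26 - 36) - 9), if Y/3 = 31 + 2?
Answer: -199958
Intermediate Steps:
Y = 99 (Y = 3*(31 + 2) = 3*33 = 99)
122*((g + Y)*(26 - 36) - 9) = 122*((64 + 99)*(26 - 36) - 9) = 122*(163*(-10) - 9) = 122*(-1630 - 9) = 122*(-1639) = -199958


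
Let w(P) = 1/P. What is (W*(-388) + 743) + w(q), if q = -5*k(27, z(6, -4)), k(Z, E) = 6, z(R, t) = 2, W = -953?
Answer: 11115209/30 ≈ 3.7051e+5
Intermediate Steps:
q = -30 (q = -5*6 = -30)
(W*(-388) + 743) + w(q) = (-953*(-388) + 743) + 1/(-30) = (369764 + 743) - 1/30 = 370507 - 1/30 = 11115209/30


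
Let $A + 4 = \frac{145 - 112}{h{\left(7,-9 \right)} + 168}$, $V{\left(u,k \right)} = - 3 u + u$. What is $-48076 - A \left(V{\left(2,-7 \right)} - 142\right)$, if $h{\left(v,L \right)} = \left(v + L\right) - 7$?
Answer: $- \frac{2577374}{53} \approx -48630.0$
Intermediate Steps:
$h{\left(v,L \right)} = -7 + L + v$ ($h{\left(v,L \right)} = \left(L + v\right) - 7 = -7 + L + v$)
$V{\left(u,k \right)} = - 2 u$
$A = - \frac{201}{53}$ ($A = -4 + \frac{145 - 112}{\left(-7 - 9 + 7\right) + 168} = -4 + \frac{33}{-9 + 168} = -4 + \frac{33}{159} = -4 + 33 \cdot \frac{1}{159} = -4 + \frac{11}{53} = - \frac{201}{53} \approx -3.7925$)
$-48076 - A \left(V{\left(2,-7 \right)} - 142\right) = -48076 - - \frac{201 \left(\left(-2\right) 2 - 142\right)}{53} = -48076 - - \frac{201 \left(-4 - 142\right)}{53} = -48076 - \left(- \frac{201}{53}\right) \left(-146\right) = -48076 - \frac{29346}{53} = - \frac{2577374}{53}$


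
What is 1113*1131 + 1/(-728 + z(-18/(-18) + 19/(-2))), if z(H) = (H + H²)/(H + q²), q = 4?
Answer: 1811417515/1439 ≈ 1.2588e+6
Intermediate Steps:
z(H) = (H + H²)/(16 + H) (z(H) = (H + H²)/(H + 4²) = (H + H²)/(H + 16) = (H + H²)/(16 + H))
1113*1131 + 1/(-728 + z(-18/(-18) + 19/(-2))) = 1113*1131 + 1/(-728 + (-18/(-18) + 19/(-2))*(1 + (-18/(-18) + 19/(-2)))/(16 + (-18/(-18) + 19/(-2)))) = 1258803 + 1/(-728 + (-18*(-1/18) + 19*(-½))*(1 + (-18*(-1/18) + 19*(-½)))/(16 + (-18*(-1/18) + 19*(-½)))) = 1258803 + 1/(-728 + (1 - 19/2)*(1 + (1 - 19/2))/(16 + (1 - 19/2))) = 1258803 + 1/(-728 - 17*(1 - 17/2)/(2*(16 - 17/2))) = 1258803 + 1/(-728 - 17/2*(-15/2)/15/2) = 1258803 + 1/(-728 - 17/2*2/15*(-15/2)) = 1258803 + 1/(-728 + 17/2) = 1258803 + 1/(-1439/2) = 1258803 - 2/1439 = 1811417515/1439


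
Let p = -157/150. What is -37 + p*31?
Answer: -10417/150 ≈ -69.447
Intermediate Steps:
p = -157/150 (p = -157*1/150 = -157/150 ≈ -1.0467)
-37 + p*31 = -37 - 157/150*31 = -37 - 4867/150 = -10417/150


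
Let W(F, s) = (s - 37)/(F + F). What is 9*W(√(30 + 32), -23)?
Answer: -135*√62/31 ≈ -34.290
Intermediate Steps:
W(F, s) = (-37 + s)/(2*F) (W(F, s) = (-37 + s)/((2*F)) = (-37 + s)*(1/(2*F)) = (-37 + s)/(2*F))
9*W(√(30 + 32), -23) = 9*((-37 - 23)/(2*(√(30 + 32)))) = 9*((½)*(-60)/√62) = 9*((½)*(√62/62)*(-60)) = 9*(-15*√62/31) = -135*√62/31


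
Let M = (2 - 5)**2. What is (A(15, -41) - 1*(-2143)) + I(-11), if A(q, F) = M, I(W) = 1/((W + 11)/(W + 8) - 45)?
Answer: 96839/45 ≈ 2152.0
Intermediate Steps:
I(W) = 1/(-45 + (11 + W)/(8 + W)) (I(W) = 1/((11 + W)/(8 + W) - 45) = 1/(-45 + (11 + W)/(8 + W)))
M = 9 (M = (-3)**2 = 9)
A(q, F) = 9
(A(15, -41) - 1*(-2143)) + I(-11) = (9 - 1*(-2143)) + (-8 - 1*(-11))/(349 + 44*(-11)) = (9 + 2143) + (-8 + 11)/(349 - 484) = 2152 + 3/(-135) = 2152 - 1/135*3 = 2152 - 1/45 = 96839/45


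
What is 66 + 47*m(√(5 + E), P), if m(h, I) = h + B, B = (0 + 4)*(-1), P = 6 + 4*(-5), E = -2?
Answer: -122 + 47*√3 ≈ -40.594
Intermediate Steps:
P = -14 (P = 6 - 20 = -14)
B = -4 (B = 4*(-1) = -4)
m(h, I) = -4 + h (m(h, I) = h - 4 = -4 + h)
66 + 47*m(√(5 + E), P) = 66 + 47*(-4 + √(5 - 2)) = 66 + 47*(-4 + √3) = 66 + (-188 + 47*√3) = -122 + 47*√3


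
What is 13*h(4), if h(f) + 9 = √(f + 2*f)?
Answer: -117 + 26*√3 ≈ -71.967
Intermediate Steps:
h(f) = -9 + √3*√f (h(f) = -9 + √(f + 2*f) = -9 + √(3*f) = -9 + √3*√f)
13*h(4) = 13*(-9 + √3*√4) = 13*(-9 + √3*2) = 13*(-9 + 2*√3) = -117 + 26*√3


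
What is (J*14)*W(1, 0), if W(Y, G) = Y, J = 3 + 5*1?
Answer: 112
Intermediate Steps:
J = 8 (J = 3 + 5 = 8)
(J*14)*W(1, 0) = (8*14)*1 = 112*1 = 112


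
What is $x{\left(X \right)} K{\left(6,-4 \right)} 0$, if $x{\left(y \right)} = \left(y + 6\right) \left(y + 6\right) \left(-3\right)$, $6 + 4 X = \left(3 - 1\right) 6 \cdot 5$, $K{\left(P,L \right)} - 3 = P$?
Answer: $0$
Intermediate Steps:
$K{\left(P,L \right)} = 3 + P$
$X = \frac{27}{2}$ ($X = - \frac{3}{2} + \frac{\left(3 - 1\right) 6 \cdot 5}{4} = - \frac{3}{2} + \frac{2 \cdot 6 \cdot 5}{4} = - \frac{3}{2} + \frac{12 \cdot 5}{4} = - \frac{3}{2} + \frac{1}{4} \cdot 60 = - \frac{3}{2} + 15 = \frac{27}{2} \approx 13.5$)
$x{\left(y \right)} = - 3 \left(6 + y\right)^{2}$ ($x{\left(y \right)} = \left(6 + y\right) \left(6 + y\right) \left(-3\right) = \left(6 + y\right)^{2} \left(-3\right) = - 3 \left(6 + y\right)^{2}$)
$x{\left(X \right)} K{\left(6,-4 \right)} 0 = - 3 \left(6 + \frac{27}{2}\right)^{2} \left(3 + 6\right) 0 = - 3 \left(\frac{39}{2}\right)^{2} \cdot 9 \cdot 0 = \left(-3\right) \frac{1521}{4} \cdot 9 \cdot 0 = \left(- \frac{4563}{4}\right) 9 \cdot 0 = \left(- \frac{41067}{4}\right) 0 = 0$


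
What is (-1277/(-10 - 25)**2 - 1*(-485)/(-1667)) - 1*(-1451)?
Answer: 2960327941/2042075 ≈ 1449.7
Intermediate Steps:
(-1277/(-10 - 25)**2 - 1*(-485)/(-1667)) - 1*(-1451) = (-1277/((-35)**2) + 485*(-1/1667)) + 1451 = (-1277/1225 - 485/1667) + 1451 = -2722884/2042075 + 1451 = 2960327941/2042075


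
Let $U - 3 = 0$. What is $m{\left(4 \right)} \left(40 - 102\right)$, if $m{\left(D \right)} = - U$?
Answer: $186$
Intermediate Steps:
$U = 3$ ($U = 3 + 0 = 3$)
$m{\left(D \right)} = -3$ ($m{\left(D \right)} = \left(-1\right) 3 = -3$)
$m{\left(4 \right)} \left(40 - 102\right) = - 3 \left(40 - 102\right) = \left(-3\right) \left(-62\right) = 186$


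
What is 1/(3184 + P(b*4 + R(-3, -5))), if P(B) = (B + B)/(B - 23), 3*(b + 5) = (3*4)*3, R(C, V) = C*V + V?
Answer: 15/47836 ≈ 0.00031357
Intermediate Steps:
R(C, V) = V + C*V
b = 7 (b = -5 + ((3*4)*3)/3 = -5 + (12*3)/3 = -5 + (1/3)*36 = -5 + 12 = 7)
P(B) = 2*B/(-23 + B) (P(B) = (2*B)/(-23 + B) = 2*B/(-23 + B))
1/(3184 + P(b*4 + R(-3, -5))) = 1/(3184 + 2*(7*4 - 5*(1 - 3))/(-23 + (7*4 - 5*(1 - 3)))) = 1/(3184 + 2*(28 - 5*(-2))/(-23 + (28 - 5*(-2)))) = 1/(3184 + 2*(28 + 10)/(-23 + (28 + 10))) = 1/(3184 + 2*38/(-23 + 38)) = 1/(3184 + 2*38/15) = 1/(3184 + 2*38*(1/15)) = 1/(3184 + 76/15) = 1/(47836/15) = 15/47836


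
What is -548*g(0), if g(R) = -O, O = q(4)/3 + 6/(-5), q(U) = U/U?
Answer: -7124/15 ≈ -474.93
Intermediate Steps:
q(U) = 1
O = -13/15 (O = 1/3 + 6/(-5) = 1*(⅓) + 6*(-⅕) = ⅓ - 6/5 = -13/15 ≈ -0.86667)
g(R) = 13/15 (g(R) = -1*(-13/15) = 13/15)
-548*g(0) = -548*13/15 = -7124/15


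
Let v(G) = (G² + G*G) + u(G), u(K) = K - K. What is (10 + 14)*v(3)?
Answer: 432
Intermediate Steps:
u(K) = 0
v(G) = 2*G² (v(G) = (G² + G*G) + 0 = (G² + G²) + 0 = 2*G² + 0 = 2*G²)
(10 + 14)*v(3) = (10 + 14)*(2*3²) = 24*(2*9) = 24*18 = 432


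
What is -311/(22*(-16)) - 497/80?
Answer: -9379/1760 ≈ -5.3290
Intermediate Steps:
-311/(22*(-16)) - 497/80 = -311/(-352) - 497*1/80 = -311*(-1/352) - 497/80 = 311/352 - 497/80 = -9379/1760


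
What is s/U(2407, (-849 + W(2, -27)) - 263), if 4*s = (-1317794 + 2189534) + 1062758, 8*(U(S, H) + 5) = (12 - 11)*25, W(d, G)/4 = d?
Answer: -3868996/15 ≈ -2.5793e+5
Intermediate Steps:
W(d, G) = 4*d
U(S, H) = -15/8 (U(S, H) = -5 + ((12 - 11)*25)/8 = -5 + (1*25)/8 = -5 + (⅛)*25 = -5 + 25/8 = -15/8)
s = 967249/2 (s = ((-1317794 + 2189534) + 1062758)/4 = (871740 + 1062758)/4 = (¼)*1934498 = 967249/2 ≈ 4.8362e+5)
s/U(2407, (-849 + W(2, -27)) - 263) = 967249/(2*(-15/8)) = (967249/2)*(-8/15) = -3868996/15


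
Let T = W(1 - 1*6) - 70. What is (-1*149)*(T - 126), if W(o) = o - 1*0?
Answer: 29949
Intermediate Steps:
W(o) = o (W(o) = o + 0 = o)
T = -75 (T = (1 - 1*6) - 70 = (1 - 6) - 70 = -5 - 70 = -75)
(-1*149)*(T - 126) = (-1*149)*(-75 - 126) = -149*(-201) = 29949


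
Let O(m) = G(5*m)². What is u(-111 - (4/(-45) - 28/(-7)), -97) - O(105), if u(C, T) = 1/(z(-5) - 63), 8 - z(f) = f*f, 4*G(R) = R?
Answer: -689063/40 ≈ -17227.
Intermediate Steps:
G(R) = R/4
z(f) = 8 - f² (z(f) = 8 - f*f = 8 - f²)
u(C, T) = -1/80 (u(C, T) = 1/((8 - 1*(-5)²) - 63) = 1/((8 - 1*25) - 63) = 1/((8 - 25) - 63) = 1/(-17 - 63) = 1/(-80) = -1/80)
O(m) = 25*m²/16 (O(m) = ((5*m)/4)² = (5*m/4)² = 25*m²/16)
u(-111 - (4/(-45) - 28/(-7)), -97) - O(105) = -1/80 - 25*105²/16 = -1/80 - 25*11025/16 = -1/80 - 1*275625/16 = -1/80 - 275625/16 = -689063/40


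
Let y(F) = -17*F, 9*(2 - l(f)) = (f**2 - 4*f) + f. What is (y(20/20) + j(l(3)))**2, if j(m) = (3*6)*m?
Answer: 361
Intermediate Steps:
l(f) = 2 - f**2/9 + f/3 (l(f) = 2 - ((f**2 - 4*f) + f)/9 = 2 - (f**2 - 3*f)/9 = 2 + (-f**2/9 + f/3) = 2 - f**2/9 + f/3)
j(m) = 18*m
(y(20/20) + j(l(3)))**2 = (-340/20 + 18*(2 - 1/9*3**2 + (1/3)*3))**2 = (-340/20 + 18*(2 - 1/9*9 + 1))**2 = (-17*1 + 18*(2 - 1 + 1))**2 = (-17 + 18*2)**2 = (-17 + 36)**2 = 19**2 = 361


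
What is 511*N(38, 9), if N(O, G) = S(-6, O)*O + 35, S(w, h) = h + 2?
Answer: 794605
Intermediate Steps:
S(w, h) = 2 + h
N(O, G) = 35 + O*(2 + O) (N(O, G) = (2 + O)*O + 35 = O*(2 + O) + 35 = 35 + O*(2 + O))
511*N(38, 9) = 511*(35 + 38*(2 + 38)) = 511*(35 + 38*40) = 511*(35 + 1520) = 511*1555 = 794605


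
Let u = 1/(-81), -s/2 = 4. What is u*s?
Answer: 8/81 ≈ 0.098765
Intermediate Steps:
s = -8 (s = -2*4 = -8)
u = -1/81 ≈ -0.012346
u*s = -1/81*(-8) = 8/81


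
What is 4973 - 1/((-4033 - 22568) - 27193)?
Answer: 267517563/53794 ≈ 4973.0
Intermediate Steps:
4973 - 1/((-4033 - 22568) - 27193) = 4973 - 1/(-26601 - 27193) = 4973 - 1/(-53794) = 4973 - 1*(-1/53794) = 4973 + 1/53794 = 267517563/53794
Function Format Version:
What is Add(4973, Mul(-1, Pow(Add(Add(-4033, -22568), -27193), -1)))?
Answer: Rational(267517563, 53794) ≈ 4973.0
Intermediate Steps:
Add(4973, Mul(-1, Pow(Add(Add(-4033, -22568), -27193), -1))) = Add(4973, Mul(-1, Pow(Add(-26601, -27193), -1))) = Add(4973, Mul(-1, Pow(-53794, -1))) = Add(4973, Mul(-1, Rational(-1, 53794))) = Add(4973, Rational(1, 53794)) = Rational(267517563, 53794)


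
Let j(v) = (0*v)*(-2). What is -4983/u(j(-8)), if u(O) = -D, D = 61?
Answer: 4983/61 ≈ 81.688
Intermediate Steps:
j(v) = 0 (j(v) = 0*(-2) = 0)
u(O) = -61 (u(O) = -1*61 = -61)
-4983/u(j(-8)) = -4983/(-61) = -4983*(-1/61) = 4983/61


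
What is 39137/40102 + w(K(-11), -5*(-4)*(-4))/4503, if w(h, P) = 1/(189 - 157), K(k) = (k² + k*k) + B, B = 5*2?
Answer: 2819762627/2889268896 ≈ 0.97594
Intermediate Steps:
B = 10
K(k) = 10 + 2*k² (K(k) = (k² + k*k) + 10 = (k² + k²) + 10 = 2*k² + 10 = 10 + 2*k²)
w(h, P) = 1/32
39137/40102 + w(K(-11), -5*(-4)*(-4))/4503 = 39137/40102 + (1/32)/4503 = 39137*(1/40102) + (1/32)*(1/4503) = 39137/40102 + 1/144096 = 2819762627/2889268896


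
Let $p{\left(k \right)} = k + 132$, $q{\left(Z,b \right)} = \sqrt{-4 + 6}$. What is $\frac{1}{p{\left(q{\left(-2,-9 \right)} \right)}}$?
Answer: $\frac{66}{8711} - \frac{\sqrt{2}}{17422} \approx 0.0074955$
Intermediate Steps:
$q{\left(Z,b \right)} = \sqrt{2}$
$p{\left(k \right)} = 132 + k$
$\frac{1}{p{\left(q{\left(-2,-9 \right)} \right)}} = \frac{1}{132 + \sqrt{2}}$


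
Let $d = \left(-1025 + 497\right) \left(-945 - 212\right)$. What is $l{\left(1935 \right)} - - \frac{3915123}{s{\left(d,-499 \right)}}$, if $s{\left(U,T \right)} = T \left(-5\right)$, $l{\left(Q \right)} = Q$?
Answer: $\frac{8742948}{2495} \approx 3504.2$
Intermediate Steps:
$d = 610896$ ($d = \left(-528\right) \left(-1157\right) = 610896$)
$s{\left(U,T \right)} = - 5 T$
$l{\left(1935 \right)} - - \frac{3915123}{s{\left(d,-499 \right)}} = 1935 - - \frac{3915123}{\left(-5\right) \left(-499\right)} = 1935 - - \frac{3915123}{2495} = 1935 + \frac{3915123}{2495} = \frac{8742948}{2495}$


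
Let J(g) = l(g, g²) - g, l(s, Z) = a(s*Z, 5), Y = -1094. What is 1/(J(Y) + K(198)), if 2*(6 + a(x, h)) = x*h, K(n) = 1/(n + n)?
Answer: -396/1296244767311 ≈ -3.0550e-10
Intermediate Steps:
K(n) = 1/(2*n)
a(x, h) = -6 + h*x/2 (a(x, h) = -6 + (x*h)/2 = -6 + (h*x)/2 = -6 + h*x/2)
l(s, Z) = -6 + 5*Z*s/2 (l(s, Z) = -6 + (½)*5*(s*Z) = -6 + (½)*5*(Z*s) = -6 + 5*Z*s/2)
J(g) = -6 - g + 5*g³/2 (J(g) = (-6 + 5*g²*g/2) - g = (-6 + 5*g³/2) - g = -6 - g + 5*g³/2)
1/(J(Y) + K(198)) = 1/((-6 - 1*(-1094) + (5/2)*(-1094)³) + (½)/198) = 1/((-6 + 1094 + (5/2)*(-1309338584)) + (½)*(1/198)) = 1/((-6 + 1094 - 3273346460) + 1/396) = 1/(-3273345372 + 1/396) = 1/(-1296244767311/396) = -396/1296244767311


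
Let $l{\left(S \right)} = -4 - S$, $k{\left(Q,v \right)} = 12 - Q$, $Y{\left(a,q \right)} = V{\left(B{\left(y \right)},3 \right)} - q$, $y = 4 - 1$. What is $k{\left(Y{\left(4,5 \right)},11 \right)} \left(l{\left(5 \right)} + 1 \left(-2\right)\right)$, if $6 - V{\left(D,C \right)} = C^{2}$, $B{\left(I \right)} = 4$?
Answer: $-220$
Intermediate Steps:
$y = 3$
$V{\left(D,C \right)} = 6 - C^{2}$
$Y{\left(a,q \right)} = -3 - q$ ($Y{\left(a,q \right)} = \left(6 - 3^{2}\right) - q = \left(6 - 9\right) - q = -3 - q$)
$k{\left(Y{\left(4,5 \right)},11 \right)} \left(l{\left(5 \right)} + 1 \left(-2\right)\right) = \left(12 - \left(-3 - 5\right)\right) \left(\left(-4 - 5\right) + 1 \left(-2\right)\right) = \left(12 - \left(-3 - 5\right)\right) \left(\left(-4 - 5\right) - 2\right) = \left(12 - -8\right) \left(-9 - 2\right) = \left(12 + 8\right) \left(-11\right) = 20 \left(-11\right) = -220$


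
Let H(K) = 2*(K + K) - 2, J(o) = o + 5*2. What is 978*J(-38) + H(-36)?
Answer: -27530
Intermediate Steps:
J(o) = 10 + o (J(o) = o + 10 = 10 + o)
H(K) = -2 + 4*K (H(K) = 2*(2*K) - 2 = 4*K - 2 = -2 + 4*K)
978*J(-38) + H(-36) = 978*(10 - 38) + (-2 + 4*(-36)) = 978*(-28) + (-2 - 144) = -27384 - 146 = -27530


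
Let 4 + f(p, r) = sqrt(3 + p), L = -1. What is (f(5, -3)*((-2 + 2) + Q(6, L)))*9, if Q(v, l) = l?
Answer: 36 - 18*sqrt(2) ≈ 10.544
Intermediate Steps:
f(p, r) = -4 + sqrt(3 + p)
(f(5, -3)*((-2 + 2) + Q(6, L)))*9 = ((-4 + sqrt(3 + 5))*((-2 + 2) - 1))*9 = ((-4 + sqrt(8))*(0 - 1))*9 = ((-4 + 2*sqrt(2))*(-1))*9 = (4 - 2*sqrt(2))*9 = 36 - 18*sqrt(2)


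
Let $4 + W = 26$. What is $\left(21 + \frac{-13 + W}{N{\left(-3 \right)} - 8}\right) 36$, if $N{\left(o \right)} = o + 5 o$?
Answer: $\frac{9666}{13} \approx 743.54$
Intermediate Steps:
$W = 22$ ($W = -4 + 26 = 22$)
$N{\left(o \right)} = 6 o$
$\left(21 + \frac{-13 + W}{N{\left(-3 \right)} - 8}\right) 36 = \left(21 + \frac{-13 + 22}{6 \left(-3\right) - 8}\right) 36 = \left(21 + \frac{9}{-18 + \left(-8 + 0\right)}\right) 36 = \left(21 + \frac{9}{-18 - 8}\right) 36 = \left(21 + \frac{9}{-26}\right) 36 = \left(21 + 9 \left(- \frac{1}{26}\right)\right) 36 = \left(21 - \frac{9}{26}\right) 36 = \frac{537}{26} \cdot 36 = \frac{9666}{13}$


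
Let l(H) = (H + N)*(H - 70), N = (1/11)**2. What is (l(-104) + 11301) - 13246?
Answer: 1954097/121 ≈ 16150.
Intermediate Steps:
N = 1/121 (N = (1/11)**2 = 1/121 ≈ 0.0082645)
l(H) = (-70 + H)*(1/121 + H) (l(H) = (H + 1/121)*(H - 70) = (1/121 + H)*(-70 + H) = (-70 + H)*(1/121 + H))
(l(-104) + 11301) - 13246 = ((-70/121 + (-104)**2 - 8469/121*(-104)) + 11301) - 13246 = ((-70/121 + 10816 + 880776/121) + 11301) - 13246 = (2189442/121 + 11301) - 13246 = 3556863/121 - 13246 = 1954097/121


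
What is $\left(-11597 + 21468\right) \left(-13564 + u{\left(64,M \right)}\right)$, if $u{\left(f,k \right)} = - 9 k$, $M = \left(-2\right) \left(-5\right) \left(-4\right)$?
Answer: $-130336684$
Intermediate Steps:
$M = -40$ ($M = 10 \left(-4\right) = -40$)
$\left(-11597 + 21468\right) \left(-13564 + u{\left(64,M \right)}\right) = \left(-11597 + 21468\right) \left(-13564 - -360\right) = 9871 \left(-13564 + 360\right) = 9871 \left(-13204\right) = -130336684$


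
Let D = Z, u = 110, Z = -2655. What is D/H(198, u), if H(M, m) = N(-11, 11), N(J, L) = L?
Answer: -2655/11 ≈ -241.36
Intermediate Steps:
H(M, m) = 11
D = -2655
D/H(198, u) = -2655/11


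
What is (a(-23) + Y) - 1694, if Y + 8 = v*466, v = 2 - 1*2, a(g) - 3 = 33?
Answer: -1666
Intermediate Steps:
a(g) = 36 (a(g) = 3 + 33 = 36)
v = 0 (v = 2 - 2 = 0)
Y = -8 (Y = -8 + 0*466 = -8 + 0 = -8)
(a(-23) + Y) - 1694 = (36 - 8) - 1694 = 28 - 1694 = -1666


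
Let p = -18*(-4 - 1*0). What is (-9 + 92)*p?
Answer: 5976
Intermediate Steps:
p = 72 (p = -18*(-4 + 0) = -18*(-4) = 72)
(-9 + 92)*p = (-9 + 92)*72 = 83*72 = 5976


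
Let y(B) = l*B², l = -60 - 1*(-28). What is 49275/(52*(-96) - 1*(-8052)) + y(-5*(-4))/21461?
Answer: 22629395/1459348 ≈ 15.507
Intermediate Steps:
l = -32 (l = -60 + 28 = -32)
y(B) = -32*B²
49275/(52*(-96) - 1*(-8052)) + y(-5*(-4))/21461 = 49275/(52*(-96) - 1*(-8052)) - 32*(-5*(-4))²/21461 = 49275/(-4992 + 8052) - 32*20²*(1/21461) = 49275/3060 - 32*400*(1/21461) = 49275*(1/3060) - 12800*1/21461 = 1095/68 - 12800/21461 = 22629395/1459348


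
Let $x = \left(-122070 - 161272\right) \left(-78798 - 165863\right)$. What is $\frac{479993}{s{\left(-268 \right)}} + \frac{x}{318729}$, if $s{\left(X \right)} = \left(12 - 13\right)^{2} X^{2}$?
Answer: $\frac{4979189254429985}{22892391696} \approx 2.175 \cdot 10^{5}$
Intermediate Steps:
$x = 69322737062$ ($x = \left(-283342\right) \left(-244661\right) = 69322737062$)
$s{\left(X \right)} = X^{2}$ ($s{\left(X \right)} = \left(-1\right)^{2} X^{2} = 1 X^{2} = X^{2}$)
$\frac{479993}{s{\left(-268 \right)}} + \frac{x}{318729} = \frac{479993}{\left(-268\right)^{2}} + \frac{69322737062}{318729} = \frac{479993}{71824} + 69322737062 \cdot \frac{1}{318729} = 479993 \cdot \frac{1}{71824} + \frac{69322737062}{318729} = \frac{479993}{71824} + \frac{69322737062}{318729} = \frac{4979189254429985}{22892391696}$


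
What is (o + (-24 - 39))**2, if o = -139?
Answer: 40804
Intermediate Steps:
(o + (-24 - 39))**2 = (-139 + (-24 - 39))**2 = (-139 - 63)**2 = (-202)**2 = 40804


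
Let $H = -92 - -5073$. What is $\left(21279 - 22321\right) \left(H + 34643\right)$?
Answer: $-41288208$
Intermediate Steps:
$H = 4981$ ($H = -92 + 5073 = 4981$)
$\left(21279 - 22321\right) \left(H + 34643\right) = \left(21279 - 22321\right) \left(4981 + 34643\right) = \left(-1042\right) 39624 = -41288208$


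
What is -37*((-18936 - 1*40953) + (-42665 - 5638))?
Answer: 4003104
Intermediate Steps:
-37*((-18936 - 1*40953) + (-42665 - 5638)) = -37*((-18936 - 40953) - 48303) = -37*(-59889 - 48303) = -37*(-108192) = 4003104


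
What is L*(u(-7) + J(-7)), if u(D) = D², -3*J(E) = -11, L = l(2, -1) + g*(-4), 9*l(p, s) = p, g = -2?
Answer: 11692/27 ≈ 433.04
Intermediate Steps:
l(p, s) = p/9
L = 74/9 (L = (⅑)*2 - 2*(-4) = 2/9 + 8 = 74/9 ≈ 8.2222)
J(E) = 11/3 (J(E) = -⅓*(-11) = 11/3)
L*(u(-7) + J(-7)) = 74*((-7)² + 11/3)/9 = 74*(49 + 11/3)/9 = (74/9)*(158/3) = 11692/27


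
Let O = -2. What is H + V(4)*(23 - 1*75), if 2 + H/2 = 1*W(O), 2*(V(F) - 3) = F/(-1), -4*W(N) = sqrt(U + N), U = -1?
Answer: -56 - I*sqrt(3)/2 ≈ -56.0 - 0.86602*I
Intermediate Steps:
W(N) = -sqrt(-1 + N)/4
V(F) = 3 - F/2 (V(F) = 3 + (F/(-1))/2 = 3 + (F*(-1))/2 = 3 + (-F)/2 = 3 - F/2)
H = -4 - I*sqrt(3)/2 (H = -4 + 2*(1*(-sqrt(-1 - 2)/4)) = -4 + 2*(1*(-I*sqrt(3)/4)) = -4 + 2*(-I*sqrt(3)/4) = -4 - I*sqrt(3)/2 ≈ -4.0 - 0.86602*I)
H + V(4)*(23 - 1*75) = (-4 - I*sqrt(3)/2) + (3 - 1/2*4)*(23 - 1*75) = (-4 - I*sqrt(3)/2) + (3 - 2)*(23 - 75) = (-4 - I*sqrt(3)/2) + 1*(-52) = (-4 - I*sqrt(3)/2) - 52 = -56 - I*sqrt(3)/2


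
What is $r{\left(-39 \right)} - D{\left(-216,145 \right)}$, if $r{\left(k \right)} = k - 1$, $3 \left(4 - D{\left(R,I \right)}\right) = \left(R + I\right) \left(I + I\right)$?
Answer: $- \frac{20722}{3} \approx -6907.3$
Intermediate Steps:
$D{\left(R,I \right)} = 4 - \frac{2 I \left(I + R\right)}{3}$ ($D{\left(R,I \right)} = 4 - \frac{\left(R + I\right) \left(I + I\right)}{3} = 4 - \frac{\left(I + R\right) 2 I}{3} = 4 - \frac{2 I \left(I + R\right)}{3}$)
$r{\left(k \right)} = -1 + k$
$r{\left(-39 \right)} - D{\left(-216,145 \right)} = \left(-1 - 39\right) - \left(4 - \frac{2 \cdot 145^{2}}{3} - \frac{290}{3} \left(-216\right)\right) = -40 - \left(4 - \frac{42050}{3} + 20880\right) = -40 - \frac{20602}{3} = - \frac{20722}{3}$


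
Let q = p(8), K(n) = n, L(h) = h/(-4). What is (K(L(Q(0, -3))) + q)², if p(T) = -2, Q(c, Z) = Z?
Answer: 25/16 ≈ 1.5625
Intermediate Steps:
L(h) = -h/4 (L(h) = h*(-¼) = -h/4)
q = -2
(K(L(Q(0, -3))) + q)² = (-¼*(-3) - 2)² = (¾ - 2)² = (-5/4)² = 25/16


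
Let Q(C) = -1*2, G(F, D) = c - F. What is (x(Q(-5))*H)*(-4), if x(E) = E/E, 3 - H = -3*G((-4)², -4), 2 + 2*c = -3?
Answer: 210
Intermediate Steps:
c = -5/2 (c = -1 + (½)*(-3) = -1 - 3/2 = -5/2 ≈ -2.5000)
G(F, D) = -5/2 - F
Q(C) = -2
H = -105/2 (H = 3 - (-3)*(-5/2 - 1*(-4)²) = 3 - (-3)*(-5/2 - 1*16) = 3 - (-3)*(-5/2 - 16) = 3 - (-3)*(-37)/2 = 3 - 1*111/2 = 3 - 111/2 = -105/2 ≈ -52.500)
x(E) = 1
(x(Q(-5))*H)*(-4) = (1*(-105/2))*(-4) = -105/2*(-4) = 210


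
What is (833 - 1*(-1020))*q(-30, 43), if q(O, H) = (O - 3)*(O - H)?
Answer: 4463877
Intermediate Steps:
q(O, H) = (-3 + O)*(O - H)
(833 - 1*(-1020))*q(-30, 43) = (833 - 1*(-1020))*((-30)² - 3*(-30) + 3*43 - 1*43*(-30)) = (833 + 1020)*(900 + 90 + 129 + 1290) = 1853*2409 = 4463877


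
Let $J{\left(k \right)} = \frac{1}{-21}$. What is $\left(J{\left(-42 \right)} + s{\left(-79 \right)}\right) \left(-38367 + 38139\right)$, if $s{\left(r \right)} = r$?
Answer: $\frac{126160}{7} \approx 18023.0$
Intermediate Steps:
$J{\left(k \right)} = - \frac{1}{21}$
$\left(J{\left(-42 \right)} + s{\left(-79 \right)}\right) \left(-38367 + 38139\right) = \left(- \frac{1}{21} - 79\right) \left(-38367 + 38139\right) = \left(- \frac{1660}{21}\right) \left(-228\right) = \frac{126160}{7}$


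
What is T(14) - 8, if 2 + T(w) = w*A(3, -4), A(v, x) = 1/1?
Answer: 4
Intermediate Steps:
A(v, x) = 1
T(w) = -2 + w (T(w) = -2 + w*1 = -2 + w)
T(14) - 8 = (-2 + 14) - 8 = 12 - 8 = 4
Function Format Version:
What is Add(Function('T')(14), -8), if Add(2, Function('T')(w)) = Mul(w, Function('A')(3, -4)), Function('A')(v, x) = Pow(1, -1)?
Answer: 4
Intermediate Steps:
Function('A')(v, x) = 1
Function('T')(w) = Add(-2, w) (Function('T')(w) = Add(-2, Mul(w, 1)) = Add(-2, w))
Add(Function('T')(14), -8) = Add(Add(-2, 14), -8) = Add(12, -8) = 4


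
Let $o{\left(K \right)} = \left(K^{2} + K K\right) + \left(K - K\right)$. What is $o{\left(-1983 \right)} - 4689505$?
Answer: $3175073$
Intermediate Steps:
$o{\left(K \right)} = 2 K^{2}$ ($o{\left(K \right)} = \left(K^{2} + K^{2}\right) + 0 = 2 K^{2} + 0 = 2 K^{2}$)
$o{\left(-1983 \right)} - 4689505 = 2 \left(-1983\right)^{2} - 4689505 = 2 \cdot 3932289 - 4689505 = 7864578 - 4689505 = 3175073$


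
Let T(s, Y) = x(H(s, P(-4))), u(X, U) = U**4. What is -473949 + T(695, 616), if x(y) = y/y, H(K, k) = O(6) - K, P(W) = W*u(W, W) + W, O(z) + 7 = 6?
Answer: -473948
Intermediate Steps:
O(z) = -1 (O(z) = -7 + 6 = -1)
P(W) = W + W**5 (P(W) = W*W**4 + W = W**5 + W = W + W**5)
H(K, k) = -1 - K
x(y) = 1
T(s, Y) = 1
-473949 + T(695, 616) = -473949 + 1 = -473948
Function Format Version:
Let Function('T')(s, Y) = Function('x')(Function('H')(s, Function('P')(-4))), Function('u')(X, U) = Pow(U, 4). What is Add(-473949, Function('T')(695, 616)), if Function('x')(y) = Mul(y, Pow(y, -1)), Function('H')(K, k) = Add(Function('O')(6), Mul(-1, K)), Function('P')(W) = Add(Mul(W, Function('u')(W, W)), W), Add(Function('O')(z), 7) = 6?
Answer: -473948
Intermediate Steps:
Function('O')(z) = -1 (Function('O')(z) = Add(-7, 6) = -1)
Function('P')(W) = Add(W, Pow(W, 5)) (Function('P')(W) = Add(Mul(W, Pow(W, 4)), W) = Add(Pow(W, 5), W) = Add(W, Pow(W, 5)))
Function('H')(K, k) = Add(-1, Mul(-1, K))
Function('x')(y) = 1
Function('T')(s, Y) = 1
Add(-473949, Function('T')(695, 616)) = Add(-473949, 1) = -473948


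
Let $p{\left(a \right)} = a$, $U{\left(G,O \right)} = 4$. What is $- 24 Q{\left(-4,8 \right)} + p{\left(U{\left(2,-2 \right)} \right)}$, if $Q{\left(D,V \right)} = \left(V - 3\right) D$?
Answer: $484$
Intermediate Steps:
$Q{\left(D,V \right)} = D \left(-3 + V\right)$ ($Q{\left(D,V \right)} = \left(V - 3\right) D = \left(-3 + V\right) D = D \left(-3 + V\right)$)
$- 24 Q{\left(-4,8 \right)} + p{\left(U{\left(2,-2 \right)} \right)} = - 24 \left(- 4 \left(-3 + 8\right)\right) + 4 = - 24 \left(\left(-4\right) 5\right) + 4 = \left(-24\right) \left(-20\right) + 4 = 480 + 4 = 484$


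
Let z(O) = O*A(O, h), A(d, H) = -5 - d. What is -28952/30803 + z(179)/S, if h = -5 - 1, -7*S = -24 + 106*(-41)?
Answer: -157135076/2926285 ≈ -53.698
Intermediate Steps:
S = 4370/7 (S = -(-24 + 106*(-41))/7 = -(-24 - 4346)/7 = -⅐*(-4370) = 4370/7 ≈ 624.29)
h = -6
z(O) = O*(-5 - O)
-28952/30803 + z(179)/S = -28952/30803 + (-1*179*(5 + 179))/(4370/7) = -28952*1/30803 - 1*179*184*(7/4370) = -28952/30803 - 32936*7/4370 = -28952/30803 - 5012/95 = -157135076/2926285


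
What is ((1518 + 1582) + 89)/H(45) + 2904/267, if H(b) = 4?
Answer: 287693/356 ≈ 808.13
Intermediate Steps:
((1518 + 1582) + 89)/H(45) + 2904/267 = ((1518 + 1582) + 89)/4 + 2904/267 = (3100 + 89)*(¼) + 2904*(1/267) = 3189*(¼) + 968/89 = 3189/4 + 968/89 = 287693/356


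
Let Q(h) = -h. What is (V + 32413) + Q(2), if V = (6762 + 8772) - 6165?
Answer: 41780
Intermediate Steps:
V = 9369 (V = 15534 - 6165 = 9369)
(V + 32413) + Q(2) = (9369 + 32413) - 1*2 = 41782 - 2 = 41780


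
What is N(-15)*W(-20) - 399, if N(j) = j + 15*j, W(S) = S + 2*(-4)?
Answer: 6321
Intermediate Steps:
W(S) = -8 + S (W(S) = S - 8 = -8 + S)
N(j) = 16*j
N(-15)*W(-20) - 399 = (16*(-15))*(-8 - 20) - 399 = -240*(-28) - 399 = 6720 - 399 = 6321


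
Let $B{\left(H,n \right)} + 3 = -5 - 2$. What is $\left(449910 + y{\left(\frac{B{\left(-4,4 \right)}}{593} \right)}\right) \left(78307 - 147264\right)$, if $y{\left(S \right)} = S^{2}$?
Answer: $- \frac{10909714669337330}{351649} \approx -3.1024 \cdot 10^{10}$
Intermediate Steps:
$B{\left(H,n \right)} = -10$ ($B{\left(H,n \right)} = -3 - 7 = -10$)
$\left(449910 + y{\left(\frac{B{\left(-4,4 \right)}}{593} \right)}\right) \left(78307 - 147264\right) = \left(449910 + \left(- \frac{10}{593}\right)^{2}\right) \left(78307 - 147264\right) = \left(449910 + \left(\left(-10\right) \frac{1}{593}\right)^{2}\right) \left(-68957\right) = \left(449910 + \left(- \frac{10}{593}\right)^{2}\right) \left(-68957\right) = \left(449910 + \frac{100}{351649}\right) \left(-68957\right) = \frac{158210401690}{351649} \left(-68957\right) = - \frac{10909714669337330}{351649}$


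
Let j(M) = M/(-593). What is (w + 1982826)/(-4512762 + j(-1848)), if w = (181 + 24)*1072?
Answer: -653066749/1338033009 ≈ -0.48808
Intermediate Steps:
w = 219760 (w = 205*1072 = 219760)
j(M) = -M/593 (j(M) = M*(-1/593) = -M/593)
(w + 1982826)/(-4512762 + j(-1848)) = (219760 + 1982826)/(-4512762 - 1/593*(-1848)) = 2202586/(-4512762 + 1848/593) = 2202586/(-2676066018/593) = 2202586*(-593/2676066018) = -653066749/1338033009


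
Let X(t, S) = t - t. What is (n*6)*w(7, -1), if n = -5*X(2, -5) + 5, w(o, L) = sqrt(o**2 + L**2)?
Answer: 150*sqrt(2) ≈ 212.13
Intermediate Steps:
w(o, L) = sqrt(L**2 + o**2)
X(t, S) = 0
n = 5 (n = -5*0 + 5 = 0 + 5 = 5)
(n*6)*w(7, -1) = (5*6)*sqrt((-1)**2 + 7**2) = 30*sqrt(1 + 49) = 30*sqrt(50) = 30*(5*sqrt(2)) = 150*sqrt(2)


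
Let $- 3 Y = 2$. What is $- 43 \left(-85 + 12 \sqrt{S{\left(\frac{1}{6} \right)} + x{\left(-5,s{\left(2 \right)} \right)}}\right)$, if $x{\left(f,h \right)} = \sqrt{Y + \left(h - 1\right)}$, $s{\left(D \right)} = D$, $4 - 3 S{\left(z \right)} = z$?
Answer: $3655 - 86 \sqrt{46 + 12 \sqrt{3}} \approx 2952.2$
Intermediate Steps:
$Y = - \frac{2}{3}$ ($Y = \left(- \frac{1}{3}\right) 2 = - \frac{2}{3} \approx -0.66667$)
$S{\left(z \right)} = \frac{4}{3} - \frac{z}{3}$
$x{\left(f,h \right)} = \sqrt{- \frac{5}{3} + h}$ ($x{\left(f,h \right)} = \sqrt{- \frac{2}{3} + \left(h - 1\right)} = \sqrt{- \frac{2}{3} + \left(-1 + h\right)} = \sqrt{- \frac{5}{3} + h}$)
$- 43 \left(-85 + 12 \sqrt{S{\left(\frac{1}{6} \right)} + x{\left(-5,s{\left(2 \right)} \right)}}\right) = - 43 \left(-85 + 12 \sqrt{\left(\frac{4}{3} - \frac{1}{3 \cdot 6}\right) + \frac{\sqrt{-15 + 9 \cdot 2}}{3}}\right) = - 43 \left(-85 + 12 \sqrt{\left(\frac{4}{3} - \frac{1}{18}\right) + \frac{\sqrt{-15 + 18}}{3}}\right) = - 43 \left(-85 + 12 \sqrt{\left(\frac{4}{3} - \frac{1}{18}\right) + \frac{\sqrt{3}}{3}}\right) = - 43 \left(-85 + 12 \sqrt{\frac{23}{18} + \frac{\sqrt{3}}{3}}\right) = 3655 - 516 \sqrt{\frac{23}{18} + \frac{\sqrt{3}}{3}}$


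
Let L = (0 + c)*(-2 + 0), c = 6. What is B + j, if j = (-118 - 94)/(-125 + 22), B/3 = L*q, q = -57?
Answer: 211568/103 ≈ 2054.1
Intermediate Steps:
L = -12 (L = (0 + 6)*(-2 + 0) = 6*(-2) = -12)
B = 2052 (B = 3*(-12*(-57)) = 3*684 = 2052)
j = 212/103 (j = -212/(-103) = -212*(-1/103) = 212/103 ≈ 2.0583)
B + j = 2052 + 212/103 = 211568/103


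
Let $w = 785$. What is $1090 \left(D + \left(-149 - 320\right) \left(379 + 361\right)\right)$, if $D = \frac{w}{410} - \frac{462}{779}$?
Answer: $- \frac{294690994445}{779} \approx -3.7829 \cdot 10^{8}$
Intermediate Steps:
$D = \frac{2059}{1558}$ ($D = \frac{785}{410} - \frac{462}{779} = 785 \cdot \frac{1}{410} - \frac{462}{779} = \frac{157}{82} - \frac{462}{779} = \frac{2059}{1558} \approx 1.3216$)
$1090 \left(D + \left(-149 - 320\right) \left(379 + 361\right)\right) = 1090 \left(\frac{2059}{1558} + \left(-149 - 320\right) \left(379 + 361\right)\right) = 1090 \left(\frac{2059}{1558} - 347060\right) = 1090 \left(- \frac{540717421}{1558}\right) = - \frac{294690994445}{779}$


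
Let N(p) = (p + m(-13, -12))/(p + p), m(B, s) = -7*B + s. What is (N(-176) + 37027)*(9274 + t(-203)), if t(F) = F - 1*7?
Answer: 1342460903/4 ≈ 3.3561e+8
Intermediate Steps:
m(B, s) = s - 7*B
t(F) = -7 + F (t(F) = F - 7 = -7 + F)
N(p) = (79 + p)/(2*p) (N(p) = (p + (-12 - 7*(-13)))/(p + p) = (p + (-12 + 91))/((2*p)) = (p + 79)*(1/(2*p)) = (79 + p)*(1/(2*p)) = (79 + p)/(2*p))
(N(-176) + 37027)*(9274 + t(-203)) = ((1/2)*(79 - 176)/(-176) + 37027)*(9274 + (-7 - 203)) = ((1/2)*(-1/176)*(-97) + 37027)*(9274 - 210) = (97/352 + 37027)*9064 = (13033601/352)*9064 = 1342460903/4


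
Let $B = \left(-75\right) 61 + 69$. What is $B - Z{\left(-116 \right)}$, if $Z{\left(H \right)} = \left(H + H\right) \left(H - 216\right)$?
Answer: $-81530$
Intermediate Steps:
$B = -4506$ ($B = -4575 + 69 = -4506$)
$Z{\left(H \right)} = 2 H \left(-216 + H\right)$
$B - Z{\left(-116 \right)} = -4506 - 2 \left(-116\right) \left(-216 - 116\right) = -4506 - 2 \left(-116\right) \left(-332\right) = -4506 - 77024 = -81530$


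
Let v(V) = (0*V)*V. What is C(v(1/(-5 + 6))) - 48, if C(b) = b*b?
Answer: -48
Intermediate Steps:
v(V) = 0 (v(V) = 0*V = 0)
C(b) = b²
C(v(1/(-5 + 6))) - 48 = 0² - 48 = 0 - 48 = -48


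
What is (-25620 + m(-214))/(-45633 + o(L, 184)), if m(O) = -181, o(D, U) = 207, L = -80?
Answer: 25801/45426 ≈ 0.56798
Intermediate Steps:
(-25620 + m(-214))/(-45633 + o(L, 184)) = (-25620 - 181)/(-45633 + 207) = -25801/(-45426) = -25801*(-1/45426) = 25801/45426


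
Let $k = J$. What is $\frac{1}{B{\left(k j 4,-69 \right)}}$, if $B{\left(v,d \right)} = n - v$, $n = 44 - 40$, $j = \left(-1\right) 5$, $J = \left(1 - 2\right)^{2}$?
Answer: $\frac{1}{24} \approx 0.041667$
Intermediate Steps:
$J = 1$ ($J = \left(-1\right)^{2} = 1$)
$j = -5$
$k = 1$
$n = 4$ ($n = 44 - 40 = 4$)
$B{\left(v,d \right)} = 4 - v$
$\frac{1}{B{\left(k j 4,-69 \right)}} = \frac{1}{4 - 1 \left(-5\right) 4} = \frac{1}{4 - \left(-5\right) 4} = \frac{1}{4 - -20} = \frac{1}{4 + 20} = \frac{1}{24}$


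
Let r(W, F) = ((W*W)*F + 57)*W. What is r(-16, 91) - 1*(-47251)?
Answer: -326397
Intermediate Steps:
r(W, F) = W*(57 + F*W²) (r(W, F) = (W²*F + 57)*W = (F*W² + 57)*W = (57 + F*W²)*W = W*(57 + F*W²))
r(-16, 91) - 1*(-47251) = -16*(57 + 91*(-16)²) - 1*(-47251) = -16*(57 + 91*256) + 47251 = -16*(57 + 23296) + 47251 = -16*23353 + 47251 = -373648 + 47251 = -326397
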